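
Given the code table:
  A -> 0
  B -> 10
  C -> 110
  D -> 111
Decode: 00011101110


Decoding:
0 -> A
0 -> A
0 -> A
111 -> D
0 -> A
111 -> D
0 -> A


Result: AAADADA


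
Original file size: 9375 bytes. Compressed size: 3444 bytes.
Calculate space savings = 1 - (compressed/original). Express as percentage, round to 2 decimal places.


ratio = compressed/original = 3444/9375 = 0.36736
savings = 1 - ratio = 1 - 0.36736 = 0.63264
as a percentage: 0.63264 * 100 = 63.26%

Space savings = 1 - 3444/9375 = 63.26%


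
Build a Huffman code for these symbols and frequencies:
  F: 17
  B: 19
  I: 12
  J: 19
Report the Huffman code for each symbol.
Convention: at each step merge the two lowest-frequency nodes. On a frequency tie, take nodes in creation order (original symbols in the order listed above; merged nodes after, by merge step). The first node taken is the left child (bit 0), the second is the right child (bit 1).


Huffman tree construction:
Step 1: Merge I(12) + F(17) = 29
Step 2: Merge B(19) + J(19) = 38
Step 3: Merge (I+F)(29) + (B+J)(38) = 67
Read each symbol's code off the tree from the root (left child = 0, right child = 1).

Codes:
  F: 01 (length 2)
  B: 10 (length 2)
  I: 00 (length 2)
  J: 11 (length 2)
Average code length: 134/67 = 2.0000 bits/symbol


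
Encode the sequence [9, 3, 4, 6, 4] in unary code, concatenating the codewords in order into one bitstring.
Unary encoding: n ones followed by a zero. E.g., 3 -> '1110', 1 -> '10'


Encode each number as n ones followed by a terminating 0:
  9 -> 1111111110 (10 bits)
  3 -> 1110 (4 bits)
  4 -> 11110 (5 bits)
  6 -> 1111110 (7 bits)
  4 -> 11110 (5 bits)
Total length = 10 + 4 + 5 + 7 + 5 = 31 bits.

Unary([9, 3, 4, 6, 4]) = 1111111110111011110111111011110 (31 bits)


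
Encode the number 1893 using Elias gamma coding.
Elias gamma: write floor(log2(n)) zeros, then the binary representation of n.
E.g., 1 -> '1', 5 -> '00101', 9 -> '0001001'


num_bits = floor(log2(1893)) + 1 = 11
leading_zeros = num_bits - 1 = 10
binary(1893) = 11101100101

Elias gamma(1893) = '0000000000' + '11101100101' = 000000000011101100101 (21 bits)


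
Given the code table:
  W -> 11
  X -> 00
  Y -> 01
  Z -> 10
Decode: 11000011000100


Decoding:
11 -> W
00 -> X
00 -> X
11 -> W
00 -> X
01 -> Y
00 -> X


Result: WXXWXYX


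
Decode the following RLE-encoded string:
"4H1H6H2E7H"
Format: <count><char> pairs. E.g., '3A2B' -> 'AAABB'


Expanding each <count><char> pair:
  4H -> 'HHHH'
  1H -> 'H'
  6H -> 'HHHHHH'
  2E -> 'EE'
  7H -> 'HHHHHHH'

Decoded = HHHHHHHHHHHEEHHHHHHH


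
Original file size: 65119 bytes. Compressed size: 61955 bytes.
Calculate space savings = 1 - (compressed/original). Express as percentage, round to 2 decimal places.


ratio = compressed/original = 61955/65119 = 0.951412
savings = 1 - ratio = 1 - 0.951412 = 0.048588
as a percentage: 0.048588 * 100 = 4.86%

Space savings = 1 - 61955/65119 = 4.86%


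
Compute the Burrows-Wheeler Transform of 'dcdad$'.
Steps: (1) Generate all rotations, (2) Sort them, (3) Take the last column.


Rotations (sorted):
  0: $dcdad -> last char: d
  1: ad$dcd -> last char: d
  2: cdad$d -> last char: d
  3: d$dcda -> last char: a
  4: dad$dc -> last char: c
  5: dcdad$ -> last char: $


BWT = dddac$


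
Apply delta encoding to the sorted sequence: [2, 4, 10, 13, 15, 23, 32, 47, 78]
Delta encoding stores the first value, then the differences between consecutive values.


First value: 2
Deltas:
  4 - 2 = 2
  10 - 4 = 6
  13 - 10 = 3
  15 - 13 = 2
  23 - 15 = 8
  32 - 23 = 9
  47 - 32 = 15
  78 - 47 = 31


Delta encoded: [2, 2, 6, 3, 2, 8, 9, 15, 31]


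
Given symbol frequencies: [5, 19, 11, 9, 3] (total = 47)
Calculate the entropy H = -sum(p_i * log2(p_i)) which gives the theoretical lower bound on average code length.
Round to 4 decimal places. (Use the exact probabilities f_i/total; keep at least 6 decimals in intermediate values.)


Per-symbol terms -p_i * log2(p_i) with p_i = f_i/47:
  p = 5/47 = 0.106383: log2(p) = -3.232661, -p*log2(p) = 0.343900
  p = 19/47 = 0.404255: log2(p) = -1.306661, -p*log2(p) = 0.528225
  p = 11/47 = 0.234043: log2(p) = -2.095157, -p*log2(p) = 0.490356
  p = 9/47 = 0.191489: log2(p) = -2.384664, -p*log2(p) = 0.456638
  p = 3/47 = 0.063830: log2(p) = -3.969626, -p*log2(p) = 0.253380
H = 0.343900 + 0.528225 + 0.490356 + 0.456638 + 0.253380 = 2.072499

H = 2.0725 bits/symbol


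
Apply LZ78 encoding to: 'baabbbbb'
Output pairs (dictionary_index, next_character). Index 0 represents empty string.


LZ78 encoding steps:
Dictionary: {0: ''}
Step 1: w='' (idx 0), next='b' -> output (0, 'b'), add 'b' as idx 1
Step 2: w='' (idx 0), next='a' -> output (0, 'a'), add 'a' as idx 2
Step 3: w='a' (idx 2), next='b' -> output (2, 'b'), add 'ab' as idx 3
Step 4: w='b' (idx 1), next='b' -> output (1, 'b'), add 'bb' as idx 4
Step 5: w='bb' (idx 4), end of input -> output (4, '')


Encoded: [(0, 'b'), (0, 'a'), (2, 'b'), (1, 'b'), (4, '')]


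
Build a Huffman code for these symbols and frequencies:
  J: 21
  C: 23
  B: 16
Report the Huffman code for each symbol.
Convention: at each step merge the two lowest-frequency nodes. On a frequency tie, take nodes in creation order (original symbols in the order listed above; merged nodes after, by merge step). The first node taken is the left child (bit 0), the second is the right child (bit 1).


Huffman tree construction:
Step 1: Merge B(16) + J(21) = 37
Step 2: Merge C(23) + (B+J)(37) = 60
Read each symbol's code off the tree from the root (left child = 0, right child = 1).

Codes:
  J: 11 (length 2)
  C: 0 (length 1)
  B: 10 (length 2)
Average code length: 97/60 = 1.6167 bits/symbol


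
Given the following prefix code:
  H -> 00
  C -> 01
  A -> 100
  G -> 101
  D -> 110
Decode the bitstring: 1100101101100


Decoding step by step:
Bits 110 -> D
Bits 01 -> C
Bits 01 -> C
Bits 101 -> G
Bits 100 -> A


Decoded message: DCCGA


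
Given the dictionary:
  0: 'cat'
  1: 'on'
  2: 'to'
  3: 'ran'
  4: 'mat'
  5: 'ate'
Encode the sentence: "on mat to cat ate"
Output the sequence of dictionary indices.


Look up each word in the dictionary:
  'on' -> 1
  'mat' -> 4
  'to' -> 2
  'cat' -> 0
  'ate' -> 5

Encoded: [1, 4, 2, 0, 5]


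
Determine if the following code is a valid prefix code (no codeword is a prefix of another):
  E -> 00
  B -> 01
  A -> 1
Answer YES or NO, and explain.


Checking each pair (does one codeword prefix another?):
  E='00' vs B='01': no prefix
  E='00' vs A='1': no prefix
  B='01' vs E='00': no prefix
  B='01' vs A='1': no prefix
  A='1' vs E='00': no prefix
  A='1' vs B='01': no prefix
No violation found over all pairs.

YES -- this is a valid prefix code. No codeword is a prefix of any other codeword.


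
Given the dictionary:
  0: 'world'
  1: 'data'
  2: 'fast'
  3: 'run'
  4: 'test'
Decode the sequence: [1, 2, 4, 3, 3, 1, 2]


Look up each index in the dictionary:
  1 -> 'data'
  2 -> 'fast'
  4 -> 'test'
  3 -> 'run'
  3 -> 'run'
  1 -> 'data'
  2 -> 'fast'

Decoded: "data fast test run run data fast"


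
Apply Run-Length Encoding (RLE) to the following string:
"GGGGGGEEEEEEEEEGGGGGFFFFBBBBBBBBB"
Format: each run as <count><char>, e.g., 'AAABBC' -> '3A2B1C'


Scanning runs left to right:
  i=0: run of 'G' x 6 -> '6G'
  i=6: run of 'E' x 9 -> '9E'
  i=15: run of 'G' x 5 -> '5G'
  i=20: run of 'F' x 4 -> '4F'
  i=24: run of 'B' x 9 -> '9B'

RLE = 6G9E5G4F9B


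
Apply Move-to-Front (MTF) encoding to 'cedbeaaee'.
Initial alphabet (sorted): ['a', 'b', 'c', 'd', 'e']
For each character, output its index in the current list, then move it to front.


MTF encoding:
'c': index 2 in ['a', 'b', 'c', 'd', 'e'] -> ['c', 'a', 'b', 'd', 'e']
'e': index 4 in ['c', 'a', 'b', 'd', 'e'] -> ['e', 'c', 'a', 'b', 'd']
'd': index 4 in ['e', 'c', 'a', 'b', 'd'] -> ['d', 'e', 'c', 'a', 'b']
'b': index 4 in ['d', 'e', 'c', 'a', 'b'] -> ['b', 'd', 'e', 'c', 'a']
'e': index 2 in ['b', 'd', 'e', 'c', 'a'] -> ['e', 'b', 'd', 'c', 'a']
'a': index 4 in ['e', 'b', 'd', 'c', 'a'] -> ['a', 'e', 'b', 'd', 'c']
'a': index 0 in ['a', 'e', 'b', 'd', 'c'] -> ['a', 'e', 'b', 'd', 'c']
'e': index 1 in ['a', 'e', 'b', 'd', 'c'] -> ['e', 'a', 'b', 'd', 'c']
'e': index 0 in ['e', 'a', 'b', 'd', 'c'] -> ['e', 'a', 'b', 'd', 'c']


Output: [2, 4, 4, 4, 2, 4, 0, 1, 0]


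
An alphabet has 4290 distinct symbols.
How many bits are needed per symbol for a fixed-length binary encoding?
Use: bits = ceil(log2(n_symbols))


log2(4290) = 12.0668
Bracket: 2^12 = 4096 < 4290 <= 2^13 = 8192
So ceil(log2(4290)) = 13

bits = ceil(log2(4290)) = ceil(12.0668) = 13 bits


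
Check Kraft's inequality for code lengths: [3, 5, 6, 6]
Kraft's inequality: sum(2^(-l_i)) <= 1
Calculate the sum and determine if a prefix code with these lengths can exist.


Sum = 2^(-3) + 2^(-5) + 2^(-6) + 2^(-6)
    = 0.125 + 0.03125 + 0.015625 + 0.015625
    = 12/64 = 0.1875
Since 0.1875 <= 1, Kraft's inequality IS satisfied.
A prefix code with these lengths CAN exist.

Kraft sum = 0.1875. Satisfied.


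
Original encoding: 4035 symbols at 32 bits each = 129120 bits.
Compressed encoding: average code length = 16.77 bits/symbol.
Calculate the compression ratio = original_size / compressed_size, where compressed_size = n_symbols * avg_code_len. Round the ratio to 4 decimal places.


original_size = n_symbols * orig_bits = 4035 * 32 = 129120 bits
compressed_size = n_symbols * avg_code_len = 4035 * 16.77 = 67666.95 bits
ratio = original_size / compressed_size = 129120 / 67666.95 = 1.9082

Compression ratio = 1.9082


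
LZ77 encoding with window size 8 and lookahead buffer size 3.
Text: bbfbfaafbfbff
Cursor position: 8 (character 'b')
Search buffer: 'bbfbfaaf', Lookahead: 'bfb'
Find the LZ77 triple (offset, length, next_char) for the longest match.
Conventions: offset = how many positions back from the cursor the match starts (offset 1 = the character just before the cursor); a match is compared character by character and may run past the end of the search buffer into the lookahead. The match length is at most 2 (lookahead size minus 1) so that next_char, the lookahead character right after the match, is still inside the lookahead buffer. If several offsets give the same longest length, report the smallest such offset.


Try each offset into the search buffer:
  offset=1 (pos 7, char 'f'): match length 0
  offset=2 (pos 6, char 'a'): match length 0
  offset=3 (pos 5, char 'a'): match length 0
  offset=4 (pos 4, char 'f'): match length 0
  offset=5 (pos 3, char 'b'): match length 2
  offset=6 (pos 2, char 'f'): match length 0
  offset=7 (pos 1, char 'b'): match length 2
  offset=8 (pos 0, char 'b'): match length 1
Longest match has length 2, found at offsets 5, 7; take the smallest, offset 5.
next_char = character at position 8 + 2 = 10 -> 'b'

Best match: offset=5, length=2 (matching 'bf' starting at position 3)
LZ77 triple: (5, 2, 'b')


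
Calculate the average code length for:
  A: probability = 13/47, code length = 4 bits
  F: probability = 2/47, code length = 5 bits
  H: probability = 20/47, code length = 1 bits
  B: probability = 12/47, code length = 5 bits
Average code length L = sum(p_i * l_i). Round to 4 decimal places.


Weighted contributions p_i * l_i:
  A: (13/47) * 4 = 52/47
  F: (2/47) * 5 = 10/47
  H: (20/47) * 1 = 20/47
  B: (12/47) * 5 = 60/47
Sum = (52 + 10 + 20 + 60)/47 = 142/47

L = 142/47 = 3.0213 bits/symbol


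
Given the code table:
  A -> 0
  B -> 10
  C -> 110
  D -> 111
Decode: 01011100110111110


Decoding:
0 -> A
10 -> B
111 -> D
0 -> A
0 -> A
110 -> C
111 -> D
110 -> C


Result: ABDAACDC


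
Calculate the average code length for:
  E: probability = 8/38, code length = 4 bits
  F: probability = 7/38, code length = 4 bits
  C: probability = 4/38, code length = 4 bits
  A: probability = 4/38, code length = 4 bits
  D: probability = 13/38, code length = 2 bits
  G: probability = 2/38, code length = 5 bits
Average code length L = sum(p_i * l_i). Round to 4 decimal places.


Weighted contributions p_i * l_i:
  E: (8/38) * 4 = 32/38
  F: (7/38) * 4 = 28/38
  C: (4/38) * 4 = 16/38
  A: (4/38) * 4 = 16/38
  D: (13/38) * 2 = 26/38
  G: (2/38) * 5 = 10/38
Sum = (32 + 28 + 16 + 16 + 26 + 10)/38 = 128/38

L = 128/38 = 3.3684 bits/symbol


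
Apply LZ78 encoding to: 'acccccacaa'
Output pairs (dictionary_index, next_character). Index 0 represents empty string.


LZ78 encoding steps:
Dictionary: {0: ''}
Step 1: w='' (idx 0), next='a' -> output (0, 'a'), add 'a' as idx 1
Step 2: w='' (idx 0), next='c' -> output (0, 'c'), add 'c' as idx 2
Step 3: w='c' (idx 2), next='c' -> output (2, 'c'), add 'cc' as idx 3
Step 4: w='cc' (idx 3), next='a' -> output (3, 'a'), add 'cca' as idx 4
Step 5: w='c' (idx 2), next='a' -> output (2, 'a'), add 'ca' as idx 5
Step 6: w='a' (idx 1), end of input -> output (1, '')


Encoded: [(0, 'a'), (0, 'c'), (2, 'c'), (3, 'a'), (2, 'a'), (1, '')]


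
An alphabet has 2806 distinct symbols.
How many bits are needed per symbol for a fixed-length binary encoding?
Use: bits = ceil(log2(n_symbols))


log2(2806) = 11.4543
Bracket: 2^11 = 2048 < 2806 <= 2^12 = 4096
So ceil(log2(2806)) = 12

bits = ceil(log2(2806)) = ceil(11.4543) = 12 bits


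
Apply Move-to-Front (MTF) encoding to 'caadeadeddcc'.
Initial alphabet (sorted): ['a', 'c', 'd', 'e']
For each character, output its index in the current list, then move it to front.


MTF encoding:
'c': index 1 in ['a', 'c', 'd', 'e'] -> ['c', 'a', 'd', 'e']
'a': index 1 in ['c', 'a', 'd', 'e'] -> ['a', 'c', 'd', 'e']
'a': index 0 in ['a', 'c', 'd', 'e'] -> ['a', 'c', 'd', 'e']
'd': index 2 in ['a', 'c', 'd', 'e'] -> ['d', 'a', 'c', 'e']
'e': index 3 in ['d', 'a', 'c', 'e'] -> ['e', 'd', 'a', 'c']
'a': index 2 in ['e', 'd', 'a', 'c'] -> ['a', 'e', 'd', 'c']
'd': index 2 in ['a', 'e', 'd', 'c'] -> ['d', 'a', 'e', 'c']
'e': index 2 in ['d', 'a', 'e', 'c'] -> ['e', 'd', 'a', 'c']
'd': index 1 in ['e', 'd', 'a', 'c'] -> ['d', 'e', 'a', 'c']
'd': index 0 in ['d', 'e', 'a', 'c'] -> ['d', 'e', 'a', 'c']
'c': index 3 in ['d', 'e', 'a', 'c'] -> ['c', 'd', 'e', 'a']
'c': index 0 in ['c', 'd', 'e', 'a'] -> ['c', 'd', 'e', 'a']


Output: [1, 1, 0, 2, 3, 2, 2, 2, 1, 0, 3, 0]


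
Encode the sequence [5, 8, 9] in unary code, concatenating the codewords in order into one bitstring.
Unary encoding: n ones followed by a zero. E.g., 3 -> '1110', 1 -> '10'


Encode each number as n ones followed by a terminating 0:
  5 -> 111110 (6 bits)
  8 -> 111111110 (9 bits)
  9 -> 1111111110 (10 bits)
Total length = 6 + 9 + 10 = 25 bits.

Unary([5, 8, 9]) = 1111101111111101111111110 (25 bits)


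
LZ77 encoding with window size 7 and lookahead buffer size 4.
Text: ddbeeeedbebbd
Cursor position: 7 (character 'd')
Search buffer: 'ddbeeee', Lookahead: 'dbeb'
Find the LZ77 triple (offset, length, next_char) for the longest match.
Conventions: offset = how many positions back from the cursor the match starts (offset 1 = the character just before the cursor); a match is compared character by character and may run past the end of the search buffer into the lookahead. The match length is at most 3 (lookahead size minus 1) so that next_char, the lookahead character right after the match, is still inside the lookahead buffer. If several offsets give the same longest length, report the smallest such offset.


Try each offset into the search buffer:
  offset=1 (pos 6, char 'e'): match length 0
  offset=2 (pos 5, char 'e'): match length 0
  offset=3 (pos 4, char 'e'): match length 0
  offset=4 (pos 3, char 'e'): match length 0
  offset=5 (pos 2, char 'b'): match length 0
  offset=6 (pos 1, char 'd'): match length 3
  offset=7 (pos 0, char 'd'): match length 1
Longest match has length 3 at offset 6.
next_char = character at position 7 + 3 = 10 -> 'b'

Best match: offset=6, length=3 (matching 'dbe' starting at position 1)
LZ77 triple: (6, 3, 'b')


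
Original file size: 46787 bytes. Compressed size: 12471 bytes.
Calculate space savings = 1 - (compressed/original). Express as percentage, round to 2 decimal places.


ratio = compressed/original = 12471/46787 = 0.266548
savings = 1 - ratio = 1 - 0.266548 = 0.733452
as a percentage: 0.733452 * 100 = 73.35%

Space savings = 1 - 12471/46787 = 73.35%


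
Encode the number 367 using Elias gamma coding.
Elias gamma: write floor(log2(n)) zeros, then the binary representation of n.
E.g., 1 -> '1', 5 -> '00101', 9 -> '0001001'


num_bits = floor(log2(367)) + 1 = 9
leading_zeros = num_bits - 1 = 8
binary(367) = 101101111

Elias gamma(367) = '00000000' + '101101111' = 00000000101101111 (17 bits)


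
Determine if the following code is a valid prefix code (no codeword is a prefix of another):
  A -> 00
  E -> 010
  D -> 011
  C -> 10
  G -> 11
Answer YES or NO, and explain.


Checking each pair (does one codeword prefix another?):
  A='00' vs E='010': no prefix
  A='00' vs D='011': no prefix
  A='00' vs C='10': no prefix
  A='00' vs G='11': no prefix
  E='010' vs A='00': no prefix
  E='010' vs D='011': no prefix
  E='010' vs C='10': no prefix
  E='010' vs G='11': no prefix
  D='011' vs A='00': no prefix
  D='011' vs E='010': no prefix
  D='011' vs C='10': no prefix
  D='011' vs G='11': no prefix
  C='10' vs A='00': no prefix
  C='10' vs E='010': no prefix
  C='10' vs D='011': no prefix
  C='10' vs G='11': no prefix
  G='11' vs A='00': no prefix
  G='11' vs E='010': no prefix
  G='11' vs D='011': no prefix
  G='11' vs C='10': no prefix
No violation found over all pairs.

YES -- this is a valid prefix code. No codeword is a prefix of any other codeword.


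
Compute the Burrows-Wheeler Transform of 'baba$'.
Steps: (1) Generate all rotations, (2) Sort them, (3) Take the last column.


Rotations (sorted):
  0: $baba -> last char: a
  1: a$bab -> last char: b
  2: aba$b -> last char: b
  3: ba$ba -> last char: a
  4: baba$ -> last char: $


BWT = abba$


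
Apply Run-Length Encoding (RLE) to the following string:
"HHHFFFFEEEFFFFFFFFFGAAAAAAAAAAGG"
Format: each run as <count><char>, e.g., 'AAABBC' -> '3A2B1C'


Scanning runs left to right:
  i=0: run of 'H' x 3 -> '3H'
  i=3: run of 'F' x 4 -> '4F'
  i=7: run of 'E' x 3 -> '3E'
  i=10: run of 'F' x 9 -> '9F'
  i=19: run of 'G' x 1 -> '1G'
  i=20: run of 'A' x 10 -> '10A'
  i=30: run of 'G' x 2 -> '2G'

RLE = 3H4F3E9F1G10A2G


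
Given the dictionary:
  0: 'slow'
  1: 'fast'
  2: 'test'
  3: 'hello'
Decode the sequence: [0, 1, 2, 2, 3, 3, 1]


Look up each index in the dictionary:
  0 -> 'slow'
  1 -> 'fast'
  2 -> 'test'
  2 -> 'test'
  3 -> 'hello'
  3 -> 'hello'
  1 -> 'fast'

Decoded: "slow fast test test hello hello fast"


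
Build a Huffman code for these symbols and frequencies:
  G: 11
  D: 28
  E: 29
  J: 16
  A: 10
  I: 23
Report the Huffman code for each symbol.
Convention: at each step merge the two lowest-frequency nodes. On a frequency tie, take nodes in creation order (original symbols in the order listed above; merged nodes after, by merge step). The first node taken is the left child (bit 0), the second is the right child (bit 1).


Huffman tree construction:
Step 1: Merge A(10) + G(11) = 21
Step 2: Merge J(16) + (A+G)(21) = 37
Step 3: Merge I(23) + D(28) = 51
Step 4: Merge E(29) + (J+(A+G))(37) = 66
Step 5: Merge (I+D)(51) + (E+(J+(A+G)))(66) = 117
Read each symbol's code off the tree from the root (left child = 0, right child = 1).

Codes:
  G: 1111 (length 4)
  D: 01 (length 2)
  E: 10 (length 2)
  J: 110 (length 3)
  A: 1110 (length 4)
  I: 00 (length 2)
Average code length: 292/117 = 2.4957 bits/symbol


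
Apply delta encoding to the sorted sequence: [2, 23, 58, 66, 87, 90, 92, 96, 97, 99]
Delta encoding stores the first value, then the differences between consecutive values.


First value: 2
Deltas:
  23 - 2 = 21
  58 - 23 = 35
  66 - 58 = 8
  87 - 66 = 21
  90 - 87 = 3
  92 - 90 = 2
  96 - 92 = 4
  97 - 96 = 1
  99 - 97 = 2


Delta encoded: [2, 21, 35, 8, 21, 3, 2, 4, 1, 2]


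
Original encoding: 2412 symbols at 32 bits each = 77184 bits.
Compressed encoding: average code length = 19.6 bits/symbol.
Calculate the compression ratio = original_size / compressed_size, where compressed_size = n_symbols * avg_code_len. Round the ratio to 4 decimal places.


original_size = n_symbols * orig_bits = 2412 * 32 = 77184 bits
compressed_size = n_symbols * avg_code_len = 2412 * 19.6 = 47275.2 bits
ratio = original_size / compressed_size = 77184 / 47275.2 = 1.6327

Compression ratio = 1.6327


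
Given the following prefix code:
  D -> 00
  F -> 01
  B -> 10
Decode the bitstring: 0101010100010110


Decoding step by step:
Bits 01 -> F
Bits 01 -> F
Bits 01 -> F
Bits 01 -> F
Bits 00 -> D
Bits 01 -> F
Bits 01 -> F
Bits 10 -> B


Decoded message: FFFFDFFB


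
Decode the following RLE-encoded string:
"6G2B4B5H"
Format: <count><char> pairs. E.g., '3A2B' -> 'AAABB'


Expanding each <count><char> pair:
  6G -> 'GGGGGG'
  2B -> 'BB'
  4B -> 'BBBB'
  5H -> 'HHHHH'

Decoded = GGGGGGBBBBBBHHHHH


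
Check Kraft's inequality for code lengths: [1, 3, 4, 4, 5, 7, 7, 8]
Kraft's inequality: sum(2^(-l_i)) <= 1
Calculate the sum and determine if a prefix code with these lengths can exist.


Sum = 2^(-1) + 2^(-3) + 2^(-4) + 2^(-4) + 2^(-5) + 2^(-7) + 2^(-7) + 2^(-8)
    = 0.5 + 0.125 + 0.0625 + 0.0625 + 0.03125 + 0.0078125 + 0.0078125 + 0.00390625
    = 205/256 = 0.80078125
Since 0.80078125 <= 1, Kraft's inequality IS satisfied.
A prefix code with these lengths CAN exist.

Kraft sum = 0.80078125. Satisfied.


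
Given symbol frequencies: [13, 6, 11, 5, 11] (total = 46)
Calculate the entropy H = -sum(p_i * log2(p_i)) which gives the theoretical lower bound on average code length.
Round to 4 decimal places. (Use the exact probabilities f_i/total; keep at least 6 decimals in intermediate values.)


Per-symbol terms -p_i * log2(p_i) with p_i = f_i/46:
  p = 13/46 = 0.282609: log2(p) = -1.823122, -p*log2(p) = 0.515230
  p = 6/46 = 0.130435: log2(p) = -2.938599, -p*log2(p) = 0.383296
  p = 11/46 = 0.239130: log2(p) = -2.064130, -p*log2(p) = 0.493596
  p = 5/46 = 0.108696: log2(p) = -3.201634, -p*log2(p) = 0.348004
  p = 11/46 = 0.239130: log2(p) = -2.064130, -p*log2(p) = 0.493596
H = 0.515230 + 0.383296 + 0.493596 + 0.348004 + 0.493596 = 2.233722

H = 2.2337 bits/symbol


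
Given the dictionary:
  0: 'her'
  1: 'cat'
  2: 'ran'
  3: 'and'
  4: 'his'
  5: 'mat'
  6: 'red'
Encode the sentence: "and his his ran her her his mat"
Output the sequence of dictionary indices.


Look up each word in the dictionary:
  'and' -> 3
  'his' -> 4
  'his' -> 4
  'ran' -> 2
  'her' -> 0
  'her' -> 0
  'his' -> 4
  'mat' -> 5

Encoded: [3, 4, 4, 2, 0, 0, 4, 5]


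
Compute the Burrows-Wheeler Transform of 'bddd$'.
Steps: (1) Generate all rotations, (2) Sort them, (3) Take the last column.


Rotations (sorted):
  0: $bddd -> last char: d
  1: bddd$ -> last char: $
  2: d$bdd -> last char: d
  3: dd$bd -> last char: d
  4: ddd$b -> last char: b


BWT = d$ddb


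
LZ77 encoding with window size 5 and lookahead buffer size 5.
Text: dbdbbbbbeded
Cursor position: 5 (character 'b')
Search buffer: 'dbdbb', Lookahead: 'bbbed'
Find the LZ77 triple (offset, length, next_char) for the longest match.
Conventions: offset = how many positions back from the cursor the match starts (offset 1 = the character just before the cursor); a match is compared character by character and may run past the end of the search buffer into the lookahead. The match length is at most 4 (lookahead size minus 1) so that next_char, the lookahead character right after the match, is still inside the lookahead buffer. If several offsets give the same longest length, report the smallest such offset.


Try each offset into the search buffer:
  offset=1 (pos 4, char 'b'): match length 3
  offset=2 (pos 3, char 'b'): match length 3
  offset=3 (pos 2, char 'd'): match length 0
  offset=4 (pos 1, char 'b'): match length 1
  offset=5 (pos 0, char 'd'): match length 0
Longest match has length 3, found at offsets 1, 2; take the smallest, offset 1.
next_char = character at position 5 + 3 = 8 -> 'e'

Best match: offset=1, length=3 (matching 'bbb' starting at position 4)
LZ77 triple: (1, 3, 'e')


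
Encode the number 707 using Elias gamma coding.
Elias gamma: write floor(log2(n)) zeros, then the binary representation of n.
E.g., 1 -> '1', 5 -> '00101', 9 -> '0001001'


num_bits = floor(log2(707)) + 1 = 10
leading_zeros = num_bits - 1 = 9
binary(707) = 1011000011

Elias gamma(707) = '000000000' + '1011000011' = 0000000001011000011 (19 bits)


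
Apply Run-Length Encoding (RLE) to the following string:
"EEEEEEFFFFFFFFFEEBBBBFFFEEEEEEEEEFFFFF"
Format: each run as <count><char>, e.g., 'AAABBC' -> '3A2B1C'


Scanning runs left to right:
  i=0: run of 'E' x 6 -> '6E'
  i=6: run of 'F' x 9 -> '9F'
  i=15: run of 'E' x 2 -> '2E'
  i=17: run of 'B' x 4 -> '4B'
  i=21: run of 'F' x 3 -> '3F'
  i=24: run of 'E' x 9 -> '9E'
  i=33: run of 'F' x 5 -> '5F'

RLE = 6E9F2E4B3F9E5F


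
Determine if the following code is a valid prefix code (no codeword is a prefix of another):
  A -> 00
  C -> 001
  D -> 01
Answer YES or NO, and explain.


Checking each pair (does one codeword prefix another?):
  A='00' vs C='001': prefix -- VIOLATION

NO -- this is NOT a valid prefix code. A (00) is a prefix of C (001).


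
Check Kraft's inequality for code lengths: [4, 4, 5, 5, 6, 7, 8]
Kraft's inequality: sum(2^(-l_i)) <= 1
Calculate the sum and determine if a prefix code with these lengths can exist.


Sum = 2^(-4) + 2^(-4) + 2^(-5) + 2^(-5) + 2^(-6) + 2^(-7) + 2^(-8)
    = 0.0625 + 0.0625 + 0.03125 + 0.03125 + 0.015625 + 0.0078125 + 0.00390625
    = 55/256 = 0.21484375
Since 0.21484375 <= 1, Kraft's inequality IS satisfied.
A prefix code with these lengths CAN exist.

Kraft sum = 0.21484375. Satisfied.


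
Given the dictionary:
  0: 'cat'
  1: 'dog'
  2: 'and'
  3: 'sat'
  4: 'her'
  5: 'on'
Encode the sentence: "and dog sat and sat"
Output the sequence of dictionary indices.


Look up each word in the dictionary:
  'and' -> 2
  'dog' -> 1
  'sat' -> 3
  'and' -> 2
  'sat' -> 3

Encoded: [2, 1, 3, 2, 3]


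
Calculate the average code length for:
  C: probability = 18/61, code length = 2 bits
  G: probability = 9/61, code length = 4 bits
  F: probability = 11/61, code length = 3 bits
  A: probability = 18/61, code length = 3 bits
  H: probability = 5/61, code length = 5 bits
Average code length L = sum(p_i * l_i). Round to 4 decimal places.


Weighted contributions p_i * l_i:
  C: (18/61) * 2 = 36/61
  G: (9/61) * 4 = 36/61
  F: (11/61) * 3 = 33/61
  A: (18/61) * 3 = 54/61
  H: (5/61) * 5 = 25/61
Sum = (36 + 36 + 33 + 54 + 25)/61 = 184/61

L = 184/61 = 3.0164 bits/symbol


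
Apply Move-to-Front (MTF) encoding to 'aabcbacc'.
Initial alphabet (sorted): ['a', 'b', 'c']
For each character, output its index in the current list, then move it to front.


MTF encoding:
'a': index 0 in ['a', 'b', 'c'] -> ['a', 'b', 'c']
'a': index 0 in ['a', 'b', 'c'] -> ['a', 'b', 'c']
'b': index 1 in ['a', 'b', 'c'] -> ['b', 'a', 'c']
'c': index 2 in ['b', 'a', 'c'] -> ['c', 'b', 'a']
'b': index 1 in ['c', 'b', 'a'] -> ['b', 'c', 'a']
'a': index 2 in ['b', 'c', 'a'] -> ['a', 'b', 'c']
'c': index 2 in ['a', 'b', 'c'] -> ['c', 'a', 'b']
'c': index 0 in ['c', 'a', 'b'] -> ['c', 'a', 'b']


Output: [0, 0, 1, 2, 1, 2, 2, 0]


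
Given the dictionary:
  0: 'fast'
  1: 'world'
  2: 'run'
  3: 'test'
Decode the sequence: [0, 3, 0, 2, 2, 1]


Look up each index in the dictionary:
  0 -> 'fast'
  3 -> 'test'
  0 -> 'fast'
  2 -> 'run'
  2 -> 'run'
  1 -> 'world'

Decoded: "fast test fast run run world"


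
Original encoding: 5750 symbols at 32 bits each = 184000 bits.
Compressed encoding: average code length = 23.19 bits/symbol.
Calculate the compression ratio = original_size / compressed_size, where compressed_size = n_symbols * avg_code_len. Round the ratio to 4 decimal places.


original_size = n_symbols * orig_bits = 5750 * 32 = 184000 bits
compressed_size = n_symbols * avg_code_len = 5750 * 23.19 = 133342.5 bits
ratio = original_size / compressed_size = 184000 / 133342.5 = 1.3799

Compression ratio = 1.3799


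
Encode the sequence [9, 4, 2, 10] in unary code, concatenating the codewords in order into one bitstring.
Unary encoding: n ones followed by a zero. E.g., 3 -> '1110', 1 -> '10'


Encode each number as n ones followed by a terminating 0:
  9 -> 1111111110 (10 bits)
  4 -> 11110 (5 bits)
  2 -> 110 (3 bits)
  10 -> 11111111110 (11 bits)
Total length = 10 + 5 + 3 + 11 = 29 bits.

Unary([9, 4, 2, 10]) = 11111111101111011011111111110 (29 bits)


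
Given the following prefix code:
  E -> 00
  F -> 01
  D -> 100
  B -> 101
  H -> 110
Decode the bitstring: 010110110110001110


Decoding step by step:
Bits 01 -> F
Bits 01 -> F
Bits 101 -> B
Bits 101 -> B
Bits 100 -> D
Bits 01 -> F
Bits 110 -> H


Decoded message: FFBBDFH


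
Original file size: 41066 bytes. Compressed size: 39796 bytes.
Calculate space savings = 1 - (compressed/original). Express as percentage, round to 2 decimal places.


ratio = compressed/original = 39796/41066 = 0.969074
savings = 1 - ratio = 1 - 0.969074 = 0.030926
as a percentage: 0.030926 * 100 = 3.09%

Space savings = 1 - 39796/41066 = 3.09%


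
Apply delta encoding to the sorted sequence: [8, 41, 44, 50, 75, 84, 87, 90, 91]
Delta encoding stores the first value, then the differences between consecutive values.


First value: 8
Deltas:
  41 - 8 = 33
  44 - 41 = 3
  50 - 44 = 6
  75 - 50 = 25
  84 - 75 = 9
  87 - 84 = 3
  90 - 87 = 3
  91 - 90 = 1


Delta encoded: [8, 33, 3, 6, 25, 9, 3, 3, 1]


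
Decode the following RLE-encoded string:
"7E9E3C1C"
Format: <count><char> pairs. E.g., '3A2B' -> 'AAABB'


Expanding each <count><char> pair:
  7E -> 'EEEEEEE'
  9E -> 'EEEEEEEEE'
  3C -> 'CCC'
  1C -> 'C'

Decoded = EEEEEEEEEEEEEEEECCCC


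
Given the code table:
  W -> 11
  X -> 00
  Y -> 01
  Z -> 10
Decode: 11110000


Decoding:
11 -> W
11 -> W
00 -> X
00 -> X


Result: WWXX


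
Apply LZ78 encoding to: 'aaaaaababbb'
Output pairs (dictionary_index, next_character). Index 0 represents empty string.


LZ78 encoding steps:
Dictionary: {0: ''}
Step 1: w='' (idx 0), next='a' -> output (0, 'a'), add 'a' as idx 1
Step 2: w='a' (idx 1), next='a' -> output (1, 'a'), add 'aa' as idx 2
Step 3: w='aa' (idx 2), next='a' -> output (2, 'a'), add 'aaa' as idx 3
Step 4: w='' (idx 0), next='b' -> output (0, 'b'), add 'b' as idx 4
Step 5: w='a' (idx 1), next='b' -> output (1, 'b'), add 'ab' as idx 5
Step 6: w='b' (idx 4), next='b' -> output (4, 'b'), add 'bb' as idx 6


Encoded: [(0, 'a'), (1, 'a'), (2, 'a'), (0, 'b'), (1, 'b'), (4, 'b')]


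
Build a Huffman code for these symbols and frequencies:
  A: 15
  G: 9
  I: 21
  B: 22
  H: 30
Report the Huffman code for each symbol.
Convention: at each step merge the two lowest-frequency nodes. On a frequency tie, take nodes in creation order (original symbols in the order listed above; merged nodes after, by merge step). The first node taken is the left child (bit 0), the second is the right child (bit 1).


Huffman tree construction:
Step 1: Merge G(9) + A(15) = 24
Step 2: Merge I(21) + B(22) = 43
Step 3: Merge (G+A)(24) + H(30) = 54
Step 4: Merge (I+B)(43) + ((G+A)+H)(54) = 97
Read each symbol's code off the tree from the root (left child = 0, right child = 1).

Codes:
  A: 101 (length 3)
  G: 100 (length 3)
  I: 00 (length 2)
  B: 01 (length 2)
  H: 11 (length 2)
Average code length: 218/97 = 2.2474 bits/symbol


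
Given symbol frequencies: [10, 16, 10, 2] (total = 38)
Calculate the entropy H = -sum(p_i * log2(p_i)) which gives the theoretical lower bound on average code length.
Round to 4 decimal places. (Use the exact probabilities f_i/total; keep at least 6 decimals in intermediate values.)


Per-symbol terms -p_i * log2(p_i) with p_i = f_i/38:
  p = 10/38 = 0.263158: log2(p) = -1.925999, -p*log2(p) = 0.506842
  p = 16/38 = 0.421053: log2(p) = -1.247928, -p*log2(p) = 0.525443
  p = 10/38 = 0.263158: log2(p) = -1.925999, -p*log2(p) = 0.506842
  p = 2/38 = 0.052632: log2(p) = -4.247928, -p*log2(p) = 0.223575
H = 0.506842 + 0.525443 + 0.506842 + 0.223575 = 1.762702

H = 1.7627 bits/symbol


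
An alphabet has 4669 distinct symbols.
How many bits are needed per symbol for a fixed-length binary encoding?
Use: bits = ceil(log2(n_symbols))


log2(4669) = 12.1889
Bracket: 2^12 = 4096 < 4669 <= 2^13 = 8192
So ceil(log2(4669)) = 13

bits = ceil(log2(4669)) = ceil(12.1889) = 13 bits


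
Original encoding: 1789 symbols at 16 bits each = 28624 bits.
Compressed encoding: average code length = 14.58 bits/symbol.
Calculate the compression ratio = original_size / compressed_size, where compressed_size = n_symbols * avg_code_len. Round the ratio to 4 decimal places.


original_size = n_symbols * orig_bits = 1789 * 16 = 28624 bits
compressed_size = n_symbols * avg_code_len = 1789 * 14.58 = 26083.62 bits
ratio = original_size / compressed_size = 28624 / 26083.62 = 1.0974

Compression ratio = 1.0974


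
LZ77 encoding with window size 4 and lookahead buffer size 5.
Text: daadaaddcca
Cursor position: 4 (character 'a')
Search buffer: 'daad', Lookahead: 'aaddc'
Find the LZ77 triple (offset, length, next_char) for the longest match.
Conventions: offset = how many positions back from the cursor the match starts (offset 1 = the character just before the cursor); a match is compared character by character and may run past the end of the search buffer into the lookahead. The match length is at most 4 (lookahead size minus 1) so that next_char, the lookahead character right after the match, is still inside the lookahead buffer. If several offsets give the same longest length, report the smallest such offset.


Try each offset into the search buffer:
  offset=1 (pos 3, char 'd'): match length 0
  offset=2 (pos 2, char 'a'): match length 1
  offset=3 (pos 1, char 'a'): match length 3
  offset=4 (pos 0, char 'd'): match length 0
Longest match has length 3 at offset 3.
next_char = character at position 4 + 3 = 7 -> 'd'

Best match: offset=3, length=3 (matching 'aad' starting at position 1)
LZ77 triple: (3, 3, 'd')


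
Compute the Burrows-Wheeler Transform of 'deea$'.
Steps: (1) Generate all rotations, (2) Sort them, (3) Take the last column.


Rotations (sorted):
  0: $deea -> last char: a
  1: a$dee -> last char: e
  2: deea$ -> last char: $
  3: ea$de -> last char: e
  4: eea$d -> last char: d


BWT = ae$ed


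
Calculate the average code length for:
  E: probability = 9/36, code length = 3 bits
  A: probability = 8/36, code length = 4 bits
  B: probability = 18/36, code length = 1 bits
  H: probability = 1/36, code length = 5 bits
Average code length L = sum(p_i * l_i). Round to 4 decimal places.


Weighted contributions p_i * l_i:
  E: (9/36) * 3 = 27/36
  A: (8/36) * 4 = 32/36
  B: (18/36) * 1 = 18/36
  H: (1/36) * 5 = 5/36
Sum = (27 + 32 + 18 + 5)/36 = 82/36

L = 82/36 = 2.2778 bits/symbol


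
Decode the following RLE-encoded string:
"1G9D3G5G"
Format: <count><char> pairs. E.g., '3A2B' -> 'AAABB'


Expanding each <count><char> pair:
  1G -> 'G'
  9D -> 'DDDDDDDDD'
  3G -> 'GGG'
  5G -> 'GGGGG'

Decoded = GDDDDDDDDDGGGGGGGG


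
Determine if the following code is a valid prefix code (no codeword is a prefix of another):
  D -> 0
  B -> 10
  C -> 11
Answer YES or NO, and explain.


Checking each pair (does one codeword prefix another?):
  D='0' vs B='10': no prefix
  D='0' vs C='11': no prefix
  B='10' vs D='0': no prefix
  B='10' vs C='11': no prefix
  C='11' vs D='0': no prefix
  C='11' vs B='10': no prefix
No violation found over all pairs.

YES -- this is a valid prefix code. No codeword is a prefix of any other codeword.


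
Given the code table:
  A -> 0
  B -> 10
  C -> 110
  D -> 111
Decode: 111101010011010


Decoding:
111 -> D
10 -> B
10 -> B
10 -> B
0 -> A
110 -> C
10 -> B


Result: DBBBACB


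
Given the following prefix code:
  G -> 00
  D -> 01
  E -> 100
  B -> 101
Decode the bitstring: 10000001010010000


Decoding step by step:
Bits 100 -> E
Bits 00 -> G
Bits 00 -> G
Bits 101 -> B
Bits 00 -> G
Bits 100 -> E
Bits 00 -> G


Decoded message: EGGBGEG


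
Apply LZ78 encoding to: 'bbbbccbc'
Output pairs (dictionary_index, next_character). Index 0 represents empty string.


LZ78 encoding steps:
Dictionary: {0: ''}
Step 1: w='' (idx 0), next='b' -> output (0, 'b'), add 'b' as idx 1
Step 2: w='b' (idx 1), next='b' -> output (1, 'b'), add 'bb' as idx 2
Step 3: w='b' (idx 1), next='c' -> output (1, 'c'), add 'bc' as idx 3
Step 4: w='' (idx 0), next='c' -> output (0, 'c'), add 'c' as idx 4
Step 5: w='bc' (idx 3), end of input -> output (3, '')


Encoded: [(0, 'b'), (1, 'b'), (1, 'c'), (0, 'c'), (3, '')]


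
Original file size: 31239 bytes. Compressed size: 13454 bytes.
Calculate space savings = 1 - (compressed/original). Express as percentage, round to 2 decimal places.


ratio = compressed/original = 13454/31239 = 0.43068
savings = 1 - ratio = 1 - 0.43068 = 0.56932
as a percentage: 0.56932 * 100 = 56.93%

Space savings = 1 - 13454/31239 = 56.93%


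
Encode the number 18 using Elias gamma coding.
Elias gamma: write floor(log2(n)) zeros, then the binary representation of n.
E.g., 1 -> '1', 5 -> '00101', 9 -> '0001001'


num_bits = floor(log2(18)) + 1 = 5
leading_zeros = num_bits - 1 = 4
binary(18) = 10010

Elias gamma(18) = '0000' + '10010' = 000010010 (9 bits)


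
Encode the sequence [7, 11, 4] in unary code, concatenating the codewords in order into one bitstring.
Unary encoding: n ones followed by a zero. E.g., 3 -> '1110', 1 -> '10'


Encode each number as n ones followed by a terminating 0:
  7 -> 11111110 (8 bits)
  11 -> 111111111110 (12 bits)
  4 -> 11110 (5 bits)
Total length = 8 + 12 + 5 = 25 bits.

Unary([7, 11, 4]) = 1111111011111111111011110 (25 bits)


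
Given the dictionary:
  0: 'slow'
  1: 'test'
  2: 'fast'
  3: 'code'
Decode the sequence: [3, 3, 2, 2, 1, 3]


Look up each index in the dictionary:
  3 -> 'code'
  3 -> 'code'
  2 -> 'fast'
  2 -> 'fast'
  1 -> 'test'
  3 -> 'code'

Decoded: "code code fast fast test code"


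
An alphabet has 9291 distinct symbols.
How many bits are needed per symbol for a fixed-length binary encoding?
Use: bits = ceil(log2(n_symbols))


log2(9291) = 13.1816
Bracket: 2^13 = 8192 < 9291 <= 2^14 = 16384
So ceil(log2(9291)) = 14

bits = ceil(log2(9291)) = ceil(13.1816) = 14 bits


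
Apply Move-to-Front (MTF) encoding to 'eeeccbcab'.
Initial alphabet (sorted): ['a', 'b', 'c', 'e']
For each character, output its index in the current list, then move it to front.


MTF encoding:
'e': index 3 in ['a', 'b', 'c', 'e'] -> ['e', 'a', 'b', 'c']
'e': index 0 in ['e', 'a', 'b', 'c'] -> ['e', 'a', 'b', 'c']
'e': index 0 in ['e', 'a', 'b', 'c'] -> ['e', 'a', 'b', 'c']
'c': index 3 in ['e', 'a', 'b', 'c'] -> ['c', 'e', 'a', 'b']
'c': index 0 in ['c', 'e', 'a', 'b'] -> ['c', 'e', 'a', 'b']
'b': index 3 in ['c', 'e', 'a', 'b'] -> ['b', 'c', 'e', 'a']
'c': index 1 in ['b', 'c', 'e', 'a'] -> ['c', 'b', 'e', 'a']
'a': index 3 in ['c', 'b', 'e', 'a'] -> ['a', 'c', 'b', 'e']
'b': index 2 in ['a', 'c', 'b', 'e'] -> ['b', 'a', 'c', 'e']


Output: [3, 0, 0, 3, 0, 3, 1, 3, 2]


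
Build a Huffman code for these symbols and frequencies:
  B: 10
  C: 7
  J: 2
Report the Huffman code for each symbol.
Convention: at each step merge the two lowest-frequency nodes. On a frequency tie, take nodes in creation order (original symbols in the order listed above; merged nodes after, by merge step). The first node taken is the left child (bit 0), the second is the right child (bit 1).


Huffman tree construction:
Step 1: Merge J(2) + C(7) = 9
Step 2: Merge (J+C)(9) + B(10) = 19
Read each symbol's code off the tree from the root (left child = 0, right child = 1).

Codes:
  B: 1 (length 1)
  C: 01 (length 2)
  J: 00 (length 2)
Average code length: 28/19 = 1.4737 bits/symbol


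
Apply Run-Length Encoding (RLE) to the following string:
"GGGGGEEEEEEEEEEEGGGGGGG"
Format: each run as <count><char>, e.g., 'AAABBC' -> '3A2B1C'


Scanning runs left to right:
  i=0: run of 'G' x 5 -> '5G'
  i=5: run of 'E' x 11 -> '11E'
  i=16: run of 'G' x 7 -> '7G'

RLE = 5G11E7G


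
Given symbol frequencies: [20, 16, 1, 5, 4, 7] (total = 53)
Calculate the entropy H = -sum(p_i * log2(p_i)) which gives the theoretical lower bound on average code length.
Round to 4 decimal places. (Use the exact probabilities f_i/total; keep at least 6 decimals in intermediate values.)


Per-symbol terms -p_i * log2(p_i) with p_i = f_i/53:
  p = 20/53 = 0.377358: log2(p) = -1.405992, -p*log2(p) = 0.530563
  p = 16/53 = 0.301887: log2(p) = -1.727920, -p*log2(p) = 0.521636
  p = 1/53 = 0.018868: log2(p) = -5.727920, -p*log2(p) = 0.108074
  p = 5/53 = 0.094340: log2(p) = -3.405992, -p*log2(p) = 0.321320
  p = 4/53 = 0.075472: log2(p) = -3.727920, -p*log2(p) = 0.281352
  p = 7/53 = 0.132075: log2(p) = -2.920566, -p*log2(p) = 0.385735
H = 0.530563 + 0.521636 + 0.108074 + 0.321320 + 0.281352 + 0.385735 = 2.148680

H = 2.1487 bits/symbol
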